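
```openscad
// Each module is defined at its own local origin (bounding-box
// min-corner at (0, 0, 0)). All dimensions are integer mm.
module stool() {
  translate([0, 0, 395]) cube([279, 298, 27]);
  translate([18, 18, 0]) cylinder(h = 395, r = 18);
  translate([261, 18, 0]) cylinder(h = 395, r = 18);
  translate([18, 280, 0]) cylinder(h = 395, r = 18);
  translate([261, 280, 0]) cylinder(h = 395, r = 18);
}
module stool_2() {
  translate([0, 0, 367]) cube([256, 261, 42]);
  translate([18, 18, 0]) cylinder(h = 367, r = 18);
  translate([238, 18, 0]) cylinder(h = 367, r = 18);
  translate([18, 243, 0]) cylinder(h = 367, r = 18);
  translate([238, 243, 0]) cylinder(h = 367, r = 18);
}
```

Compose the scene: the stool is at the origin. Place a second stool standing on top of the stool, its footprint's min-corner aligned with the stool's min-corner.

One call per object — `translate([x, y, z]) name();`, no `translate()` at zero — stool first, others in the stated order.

stool();
translate([0, 0, 422]) stool_2();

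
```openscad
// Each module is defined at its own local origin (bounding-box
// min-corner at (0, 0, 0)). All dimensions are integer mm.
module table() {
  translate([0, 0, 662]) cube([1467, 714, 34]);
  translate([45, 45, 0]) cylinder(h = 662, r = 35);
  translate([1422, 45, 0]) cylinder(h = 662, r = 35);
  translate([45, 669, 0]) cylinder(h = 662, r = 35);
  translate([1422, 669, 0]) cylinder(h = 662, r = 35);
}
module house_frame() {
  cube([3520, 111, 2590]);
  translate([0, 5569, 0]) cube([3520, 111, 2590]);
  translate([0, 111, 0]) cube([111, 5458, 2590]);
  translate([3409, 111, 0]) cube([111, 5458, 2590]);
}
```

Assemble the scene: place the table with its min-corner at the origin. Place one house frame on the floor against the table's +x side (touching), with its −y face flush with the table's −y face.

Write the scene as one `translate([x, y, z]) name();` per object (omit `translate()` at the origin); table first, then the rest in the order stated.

table();
translate([1467, 0, 0]) house_frame();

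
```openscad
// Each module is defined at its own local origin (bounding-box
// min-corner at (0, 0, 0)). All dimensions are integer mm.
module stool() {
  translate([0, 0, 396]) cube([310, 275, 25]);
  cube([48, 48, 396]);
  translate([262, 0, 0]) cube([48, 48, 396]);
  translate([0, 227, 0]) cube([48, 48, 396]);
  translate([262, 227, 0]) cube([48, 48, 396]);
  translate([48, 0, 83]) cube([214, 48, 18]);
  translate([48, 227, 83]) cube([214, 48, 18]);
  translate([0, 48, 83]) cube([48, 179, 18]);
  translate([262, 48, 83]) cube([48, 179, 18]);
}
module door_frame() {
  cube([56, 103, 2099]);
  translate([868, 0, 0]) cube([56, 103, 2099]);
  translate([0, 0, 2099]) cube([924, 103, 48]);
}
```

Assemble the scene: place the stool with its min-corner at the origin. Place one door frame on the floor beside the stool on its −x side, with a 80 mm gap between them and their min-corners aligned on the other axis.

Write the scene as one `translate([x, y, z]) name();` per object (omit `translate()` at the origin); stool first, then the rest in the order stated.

stool();
translate([-1004, 0, 0]) door_frame();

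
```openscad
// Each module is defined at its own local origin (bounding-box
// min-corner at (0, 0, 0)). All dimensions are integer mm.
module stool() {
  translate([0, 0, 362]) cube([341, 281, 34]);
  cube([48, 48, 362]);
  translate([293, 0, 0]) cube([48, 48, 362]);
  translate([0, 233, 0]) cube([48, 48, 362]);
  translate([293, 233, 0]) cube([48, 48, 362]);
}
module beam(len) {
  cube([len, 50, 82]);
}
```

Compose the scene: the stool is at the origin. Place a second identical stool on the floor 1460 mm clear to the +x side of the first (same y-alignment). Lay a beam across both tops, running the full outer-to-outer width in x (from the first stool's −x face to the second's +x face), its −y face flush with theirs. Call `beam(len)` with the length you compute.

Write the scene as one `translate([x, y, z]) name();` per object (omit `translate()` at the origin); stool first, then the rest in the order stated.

stool();
translate([1801, 0, 0]) stool();
translate([0, 0, 396]) beam(2142);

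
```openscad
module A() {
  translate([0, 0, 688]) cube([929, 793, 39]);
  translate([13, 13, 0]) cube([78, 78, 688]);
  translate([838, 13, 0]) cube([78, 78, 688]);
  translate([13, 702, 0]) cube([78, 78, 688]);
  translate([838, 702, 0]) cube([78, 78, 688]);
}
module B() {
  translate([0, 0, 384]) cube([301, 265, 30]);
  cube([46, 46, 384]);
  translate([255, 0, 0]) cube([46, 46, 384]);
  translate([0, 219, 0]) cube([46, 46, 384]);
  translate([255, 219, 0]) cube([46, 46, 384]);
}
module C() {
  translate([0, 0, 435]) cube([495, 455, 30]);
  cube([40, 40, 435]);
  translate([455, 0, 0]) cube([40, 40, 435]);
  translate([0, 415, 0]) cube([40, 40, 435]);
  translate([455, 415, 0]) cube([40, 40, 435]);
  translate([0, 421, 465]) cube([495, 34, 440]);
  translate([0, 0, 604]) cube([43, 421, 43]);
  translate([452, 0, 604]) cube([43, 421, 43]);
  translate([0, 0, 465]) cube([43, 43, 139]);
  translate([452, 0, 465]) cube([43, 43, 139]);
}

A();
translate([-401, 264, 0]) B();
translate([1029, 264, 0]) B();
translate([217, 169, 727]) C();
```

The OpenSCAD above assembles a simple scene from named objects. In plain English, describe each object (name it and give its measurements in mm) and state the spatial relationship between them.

A is a rectangular dining table. The top is 929×793×39 mm with its upper surface at z = 727 mm. It stands on four 78×78 mm square legs, each inset 13 mm from the nearest pair of top edges, running from the floor to the underside of the top.

B is a four-legged stool. The seat is 301×265 mm, 30 mm thick, top at z = 414 mm. It stands on four square legs, each 46×46 mm in cross-section, from z = 0 to the seat underside, each flush with a corner of the seat.

C is a chair. The seat is a 495×455×30 mm slab with its top at z = 465 mm, on four 40×40 mm corner legs (flush with the seat edges, standing on z = 0). A flat backrest 34 mm thick, 440 mm tall, spans the full seat width and rises from the seat top along its +y edge, rear face flush with the rear of the seat. Two armrests of 43×43 mm section run along each side from the seat's front edge to the front of the backrest, top faces 182 mm above the seat top and outer faces flush with the seat's x-edges; a 43×43 mm post under the front of each armrest stands on the seat at the front corner.

Two stools sit around the table at the −x, +x sides. The chair is on top of the table, centred.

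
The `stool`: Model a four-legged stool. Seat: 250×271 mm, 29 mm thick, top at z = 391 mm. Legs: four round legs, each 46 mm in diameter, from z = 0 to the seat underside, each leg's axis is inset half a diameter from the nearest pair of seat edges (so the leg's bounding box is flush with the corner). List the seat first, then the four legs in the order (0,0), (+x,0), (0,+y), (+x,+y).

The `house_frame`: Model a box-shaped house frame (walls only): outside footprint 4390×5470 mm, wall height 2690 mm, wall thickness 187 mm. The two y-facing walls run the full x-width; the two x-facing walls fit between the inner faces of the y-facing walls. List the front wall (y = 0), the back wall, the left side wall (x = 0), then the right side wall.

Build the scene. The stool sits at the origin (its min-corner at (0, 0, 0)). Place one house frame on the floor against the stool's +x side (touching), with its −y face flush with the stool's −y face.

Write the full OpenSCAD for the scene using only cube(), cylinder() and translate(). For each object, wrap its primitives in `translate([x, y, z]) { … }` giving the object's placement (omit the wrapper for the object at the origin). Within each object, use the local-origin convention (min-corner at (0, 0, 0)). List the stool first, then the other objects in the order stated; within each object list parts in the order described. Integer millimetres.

translate([0, 0, 362]) cube([250, 271, 29]);
translate([23, 23, 0]) cylinder(h = 362, r = 23);
translate([227, 23, 0]) cylinder(h = 362, r = 23);
translate([23, 248, 0]) cylinder(h = 362, r = 23);
translate([227, 248, 0]) cylinder(h = 362, r = 23);
translate([250, 0, 0]) {
  cube([4390, 187, 2690]);
  translate([0, 5283, 0]) cube([4390, 187, 2690]);
  translate([0, 187, 0]) cube([187, 5096, 2690]);
  translate([4203, 187, 0]) cube([187, 5096, 2690]);
}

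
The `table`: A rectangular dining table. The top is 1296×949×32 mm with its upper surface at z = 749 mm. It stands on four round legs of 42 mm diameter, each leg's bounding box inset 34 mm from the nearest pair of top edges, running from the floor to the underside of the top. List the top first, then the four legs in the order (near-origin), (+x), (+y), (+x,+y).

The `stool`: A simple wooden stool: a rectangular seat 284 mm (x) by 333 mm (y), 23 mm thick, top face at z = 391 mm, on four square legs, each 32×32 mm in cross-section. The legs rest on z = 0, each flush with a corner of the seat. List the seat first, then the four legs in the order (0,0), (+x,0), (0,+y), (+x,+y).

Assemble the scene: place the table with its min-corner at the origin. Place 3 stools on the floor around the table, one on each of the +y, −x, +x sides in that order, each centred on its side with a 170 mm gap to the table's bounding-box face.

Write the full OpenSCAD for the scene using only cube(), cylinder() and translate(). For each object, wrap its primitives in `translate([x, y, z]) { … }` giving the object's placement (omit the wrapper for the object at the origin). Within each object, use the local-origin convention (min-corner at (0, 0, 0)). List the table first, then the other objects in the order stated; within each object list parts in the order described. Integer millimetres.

translate([0, 0, 717]) cube([1296, 949, 32]);
translate([55, 55, 0]) cylinder(h = 717, r = 21);
translate([1241, 55, 0]) cylinder(h = 717, r = 21);
translate([55, 894, 0]) cylinder(h = 717, r = 21);
translate([1241, 894, 0]) cylinder(h = 717, r = 21);
translate([506, 1119, 0]) {
  translate([0, 0, 368]) cube([284, 333, 23]);
  cube([32, 32, 368]);
  translate([252, 0, 0]) cube([32, 32, 368]);
  translate([0, 301, 0]) cube([32, 32, 368]);
  translate([252, 301, 0]) cube([32, 32, 368]);
}
translate([-454, 308, 0]) {
  translate([0, 0, 368]) cube([284, 333, 23]);
  cube([32, 32, 368]);
  translate([252, 0, 0]) cube([32, 32, 368]);
  translate([0, 301, 0]) cube([32, 32, 368]);
  translate([252, 301, 0]) cube([32, 32, 368]);
}
translate([1466, 308, 0]) {
  translate([0, 0, 368]) cube([284, 333, 23]);
  cube([32, 32, 368]);
  translate([252, 0, 0]) cube([32, 32, 368]);
  translate([0, 301, 0]) cube([32, 32, 368]);
  translate([252, 301, 0]) cube([32, 32, 368]);
}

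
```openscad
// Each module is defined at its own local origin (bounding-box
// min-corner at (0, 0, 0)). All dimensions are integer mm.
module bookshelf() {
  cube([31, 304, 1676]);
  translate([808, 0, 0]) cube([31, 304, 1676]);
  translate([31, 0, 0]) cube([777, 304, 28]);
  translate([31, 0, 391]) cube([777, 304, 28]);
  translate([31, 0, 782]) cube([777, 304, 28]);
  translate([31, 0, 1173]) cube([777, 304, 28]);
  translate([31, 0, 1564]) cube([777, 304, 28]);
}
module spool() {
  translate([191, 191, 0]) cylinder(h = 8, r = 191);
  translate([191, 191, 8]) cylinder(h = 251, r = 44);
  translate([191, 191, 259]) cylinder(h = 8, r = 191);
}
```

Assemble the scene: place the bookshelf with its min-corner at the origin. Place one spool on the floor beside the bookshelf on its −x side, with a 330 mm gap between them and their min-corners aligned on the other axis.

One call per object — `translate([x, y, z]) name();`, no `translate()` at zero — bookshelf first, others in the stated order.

bookshelf();
translate([-712, 0, 0]) spool();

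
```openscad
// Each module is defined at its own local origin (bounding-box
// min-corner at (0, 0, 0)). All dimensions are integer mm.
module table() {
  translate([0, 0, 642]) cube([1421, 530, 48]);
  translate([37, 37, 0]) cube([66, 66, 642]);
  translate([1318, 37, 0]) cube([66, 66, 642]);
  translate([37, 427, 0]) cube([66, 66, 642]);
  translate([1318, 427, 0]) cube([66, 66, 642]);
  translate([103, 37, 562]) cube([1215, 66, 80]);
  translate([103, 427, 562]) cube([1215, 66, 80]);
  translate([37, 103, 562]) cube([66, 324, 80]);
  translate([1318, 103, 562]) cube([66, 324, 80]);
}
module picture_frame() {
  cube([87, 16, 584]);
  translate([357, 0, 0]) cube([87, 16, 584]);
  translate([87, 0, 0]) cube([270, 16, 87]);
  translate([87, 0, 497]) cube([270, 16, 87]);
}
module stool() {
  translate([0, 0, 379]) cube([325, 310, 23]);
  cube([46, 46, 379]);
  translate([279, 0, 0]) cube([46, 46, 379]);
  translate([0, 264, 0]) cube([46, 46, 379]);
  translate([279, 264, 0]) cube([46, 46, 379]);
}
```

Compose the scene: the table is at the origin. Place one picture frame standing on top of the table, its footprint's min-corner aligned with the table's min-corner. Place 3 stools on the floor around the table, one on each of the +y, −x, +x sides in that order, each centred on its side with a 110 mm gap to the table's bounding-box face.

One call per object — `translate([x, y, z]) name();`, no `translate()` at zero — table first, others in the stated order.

table();
translate([0, 0, 690]) picture_frame();
translate([548, 640, 0]) stool();
translate([-435, 110, 0]) stool();
translate([1531, 110, 0]) stool();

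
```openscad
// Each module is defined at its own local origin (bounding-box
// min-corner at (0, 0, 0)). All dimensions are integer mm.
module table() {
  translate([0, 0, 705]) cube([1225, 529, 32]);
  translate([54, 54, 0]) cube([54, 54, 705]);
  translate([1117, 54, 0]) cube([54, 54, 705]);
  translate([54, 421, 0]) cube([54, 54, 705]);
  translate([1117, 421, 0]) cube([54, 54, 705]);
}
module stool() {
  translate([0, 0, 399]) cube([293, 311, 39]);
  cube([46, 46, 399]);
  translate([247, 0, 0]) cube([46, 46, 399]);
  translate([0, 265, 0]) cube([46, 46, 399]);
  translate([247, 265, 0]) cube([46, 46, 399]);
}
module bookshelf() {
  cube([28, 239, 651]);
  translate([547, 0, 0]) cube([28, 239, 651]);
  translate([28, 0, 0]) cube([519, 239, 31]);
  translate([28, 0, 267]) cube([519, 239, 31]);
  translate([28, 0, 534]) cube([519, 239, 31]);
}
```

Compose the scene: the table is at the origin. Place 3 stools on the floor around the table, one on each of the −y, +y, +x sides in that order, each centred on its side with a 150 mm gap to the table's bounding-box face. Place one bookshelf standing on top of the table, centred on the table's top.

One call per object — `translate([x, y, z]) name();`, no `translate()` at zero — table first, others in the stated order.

table();
translate([466, -461, 0]) stool();
translate([466, 679, 0]) stool();
translate([1375, 109, 0]) stool();
translate([325, 145, 737]) bookshelf();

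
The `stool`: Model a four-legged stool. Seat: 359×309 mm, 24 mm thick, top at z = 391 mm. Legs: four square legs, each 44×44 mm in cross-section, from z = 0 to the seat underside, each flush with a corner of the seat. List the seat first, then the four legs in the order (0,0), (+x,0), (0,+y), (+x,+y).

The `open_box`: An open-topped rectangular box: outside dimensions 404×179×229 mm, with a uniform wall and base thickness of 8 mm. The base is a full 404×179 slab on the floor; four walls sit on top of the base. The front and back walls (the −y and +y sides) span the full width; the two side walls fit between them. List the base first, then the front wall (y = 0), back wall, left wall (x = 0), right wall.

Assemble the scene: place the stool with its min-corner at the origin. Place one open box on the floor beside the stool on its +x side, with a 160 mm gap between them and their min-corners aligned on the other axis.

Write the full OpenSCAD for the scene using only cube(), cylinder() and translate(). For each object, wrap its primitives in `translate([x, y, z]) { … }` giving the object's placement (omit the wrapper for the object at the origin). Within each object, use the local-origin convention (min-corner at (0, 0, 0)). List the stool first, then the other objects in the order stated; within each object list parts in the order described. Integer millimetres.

translate([0, 0, 367]) cube([359, 309, 24]);
cube([44, 44, 367]);
translate([315, 0, 0]) cube([44, 44, 367]);
translate([0, 265, 0]) cube([44, 44, 367]);
translate([315, 265, 0]) cube([44, 44, 367]);
translate([519, 0, 0]) {
  cube([404, 179, 8]);
  translate([0, 0, 8]) cube([404, 8, 221]);
  translate([0, 171, 8]) cube([404, 8, 221]);
  translate([0, 8, 8]) cube([8, 163, 221]);
  translate([396, 8, 8]) cube([8, 163, 221]);
}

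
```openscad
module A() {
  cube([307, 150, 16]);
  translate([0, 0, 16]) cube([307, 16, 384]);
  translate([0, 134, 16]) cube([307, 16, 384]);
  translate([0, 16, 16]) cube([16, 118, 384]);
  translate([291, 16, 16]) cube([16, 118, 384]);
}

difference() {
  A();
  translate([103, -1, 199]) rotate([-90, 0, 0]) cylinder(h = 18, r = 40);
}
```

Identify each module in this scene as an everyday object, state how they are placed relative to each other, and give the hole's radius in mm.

A is an open box. The open box has a circular hole through its front wall. The hole's radius is 40 mm.

The subtracted cylinder has r = 40 mm.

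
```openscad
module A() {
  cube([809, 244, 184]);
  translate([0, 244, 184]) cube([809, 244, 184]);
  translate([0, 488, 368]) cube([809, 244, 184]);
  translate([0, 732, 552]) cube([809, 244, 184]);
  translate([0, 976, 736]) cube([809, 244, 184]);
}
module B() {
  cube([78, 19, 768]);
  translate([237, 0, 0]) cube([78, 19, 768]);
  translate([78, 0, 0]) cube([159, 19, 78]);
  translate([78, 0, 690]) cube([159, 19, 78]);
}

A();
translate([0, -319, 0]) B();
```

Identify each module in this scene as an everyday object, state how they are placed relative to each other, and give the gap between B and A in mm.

The picture frame's nearest face is 300 mm from the staircase's −y face.

A is a staircase. B is a picture frame. The picture frame is on the floor beside the staircase on its −y side. The gap between the picture frame and the staircase is 300 mm.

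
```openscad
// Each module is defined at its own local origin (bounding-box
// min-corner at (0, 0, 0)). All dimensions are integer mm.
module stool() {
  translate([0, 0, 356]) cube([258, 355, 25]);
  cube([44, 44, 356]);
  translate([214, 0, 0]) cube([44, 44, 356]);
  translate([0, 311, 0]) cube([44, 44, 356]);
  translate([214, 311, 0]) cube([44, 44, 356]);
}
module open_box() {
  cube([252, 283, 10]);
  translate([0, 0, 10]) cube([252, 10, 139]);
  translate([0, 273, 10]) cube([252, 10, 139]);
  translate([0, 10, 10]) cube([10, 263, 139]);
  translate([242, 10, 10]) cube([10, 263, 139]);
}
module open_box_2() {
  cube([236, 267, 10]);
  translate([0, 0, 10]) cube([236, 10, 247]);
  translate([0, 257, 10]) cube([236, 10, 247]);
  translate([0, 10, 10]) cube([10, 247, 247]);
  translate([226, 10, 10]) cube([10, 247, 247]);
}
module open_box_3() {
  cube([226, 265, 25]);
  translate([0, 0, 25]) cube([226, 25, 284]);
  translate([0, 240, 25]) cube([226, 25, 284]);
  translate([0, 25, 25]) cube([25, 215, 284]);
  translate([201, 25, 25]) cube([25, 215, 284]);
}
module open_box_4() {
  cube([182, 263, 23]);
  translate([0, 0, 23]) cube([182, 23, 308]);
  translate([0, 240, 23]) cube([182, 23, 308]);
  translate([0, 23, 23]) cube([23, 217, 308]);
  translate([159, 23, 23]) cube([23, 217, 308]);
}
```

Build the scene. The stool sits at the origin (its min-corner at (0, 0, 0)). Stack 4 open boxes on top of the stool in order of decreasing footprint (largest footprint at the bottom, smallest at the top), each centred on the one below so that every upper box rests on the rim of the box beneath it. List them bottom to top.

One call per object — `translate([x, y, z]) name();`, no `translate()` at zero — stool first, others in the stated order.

stool();
translate([3, 36, 381]) open_box();
translate([11, 44, 530]) open_box_2();
translate([16, 45, 787]) open_box_3();
translate([38, 46, 1096]) open_box_4();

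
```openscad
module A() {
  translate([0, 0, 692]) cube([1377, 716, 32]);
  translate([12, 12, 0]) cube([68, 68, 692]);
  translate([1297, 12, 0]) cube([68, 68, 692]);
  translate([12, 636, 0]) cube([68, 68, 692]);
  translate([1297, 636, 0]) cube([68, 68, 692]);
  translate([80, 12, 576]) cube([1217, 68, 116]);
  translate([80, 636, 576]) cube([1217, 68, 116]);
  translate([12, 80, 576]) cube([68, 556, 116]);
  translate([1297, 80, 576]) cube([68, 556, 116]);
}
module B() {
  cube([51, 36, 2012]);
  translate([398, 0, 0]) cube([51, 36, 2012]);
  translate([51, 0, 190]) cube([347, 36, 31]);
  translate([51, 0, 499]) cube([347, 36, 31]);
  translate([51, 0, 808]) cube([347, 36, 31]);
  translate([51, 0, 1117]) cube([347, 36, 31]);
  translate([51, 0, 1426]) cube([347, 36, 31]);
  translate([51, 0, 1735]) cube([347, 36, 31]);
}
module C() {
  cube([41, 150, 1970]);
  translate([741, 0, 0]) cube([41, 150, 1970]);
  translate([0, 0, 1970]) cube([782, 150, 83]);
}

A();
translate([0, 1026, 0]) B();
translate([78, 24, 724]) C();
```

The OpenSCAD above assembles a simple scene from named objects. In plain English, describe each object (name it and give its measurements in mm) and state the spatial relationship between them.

A is a table with a 1377×716 mm rectangular top, 32 mm thick, top surface at z = 724 mm, supported by four 68×68 mm square legs, each inset 12 mm from the nearest pair of top edges, running from the floor. Four apron rails, 68 mm thick and 116 mm tall, run between adjacent legs with their top edges flush with the underside of the top and their outer faces flush with the legs' outer faces.

B is a wooden ladder with two side rails of 51×36 mm section and 2012 mm height, set 449 mm apart overall. Between them run 6 rectangular rungs (36 mm deep, 31 mm thick), front faces flush with the rails' −y face. The bottom of the first rung is 190 mm above the floor and each subsequent rung is 309 mm higher than the one below.

C is a rectangular door frame: two vertical jambs of 41×150 mm section, 1970 mm tall, with a clear opening 700 mm wide between their inner faces. A header 83 mm tall and 150 mm deep lies on top of the jambs and spans the full outside width.

The ladder is on the floor beside the table on its +y side. The door frame is on top of the table.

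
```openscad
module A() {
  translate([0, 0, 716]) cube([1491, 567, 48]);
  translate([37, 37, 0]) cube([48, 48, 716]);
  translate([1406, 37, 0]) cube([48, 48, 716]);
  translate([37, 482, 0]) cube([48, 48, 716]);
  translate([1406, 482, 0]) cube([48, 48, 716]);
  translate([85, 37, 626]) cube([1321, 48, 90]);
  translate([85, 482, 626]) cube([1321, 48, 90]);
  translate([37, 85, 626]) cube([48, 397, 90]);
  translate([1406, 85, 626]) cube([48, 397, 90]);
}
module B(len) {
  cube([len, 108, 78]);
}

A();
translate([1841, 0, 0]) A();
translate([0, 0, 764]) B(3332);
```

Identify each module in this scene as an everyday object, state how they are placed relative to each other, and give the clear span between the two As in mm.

Second table starts at x = 1841; first ends at x = 1491; clear span = 1841 − 1491 = 350 mm.

A is a table. B is a beam. A beam spans the tops of two tables. The clear span between the two tables is 350 mm.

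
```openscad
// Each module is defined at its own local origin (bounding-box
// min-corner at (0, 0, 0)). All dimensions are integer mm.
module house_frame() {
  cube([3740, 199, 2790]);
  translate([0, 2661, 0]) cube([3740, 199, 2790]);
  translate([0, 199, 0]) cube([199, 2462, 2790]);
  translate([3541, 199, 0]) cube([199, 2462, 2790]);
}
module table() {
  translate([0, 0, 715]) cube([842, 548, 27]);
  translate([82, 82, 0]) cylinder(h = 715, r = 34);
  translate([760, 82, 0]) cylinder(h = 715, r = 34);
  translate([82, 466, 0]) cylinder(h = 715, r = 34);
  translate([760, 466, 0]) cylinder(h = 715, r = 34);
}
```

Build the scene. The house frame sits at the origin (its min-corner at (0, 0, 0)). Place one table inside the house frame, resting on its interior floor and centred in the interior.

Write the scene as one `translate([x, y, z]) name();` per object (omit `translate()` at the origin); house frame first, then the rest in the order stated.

house_frame();
translate([1449, 1156, 0]) table();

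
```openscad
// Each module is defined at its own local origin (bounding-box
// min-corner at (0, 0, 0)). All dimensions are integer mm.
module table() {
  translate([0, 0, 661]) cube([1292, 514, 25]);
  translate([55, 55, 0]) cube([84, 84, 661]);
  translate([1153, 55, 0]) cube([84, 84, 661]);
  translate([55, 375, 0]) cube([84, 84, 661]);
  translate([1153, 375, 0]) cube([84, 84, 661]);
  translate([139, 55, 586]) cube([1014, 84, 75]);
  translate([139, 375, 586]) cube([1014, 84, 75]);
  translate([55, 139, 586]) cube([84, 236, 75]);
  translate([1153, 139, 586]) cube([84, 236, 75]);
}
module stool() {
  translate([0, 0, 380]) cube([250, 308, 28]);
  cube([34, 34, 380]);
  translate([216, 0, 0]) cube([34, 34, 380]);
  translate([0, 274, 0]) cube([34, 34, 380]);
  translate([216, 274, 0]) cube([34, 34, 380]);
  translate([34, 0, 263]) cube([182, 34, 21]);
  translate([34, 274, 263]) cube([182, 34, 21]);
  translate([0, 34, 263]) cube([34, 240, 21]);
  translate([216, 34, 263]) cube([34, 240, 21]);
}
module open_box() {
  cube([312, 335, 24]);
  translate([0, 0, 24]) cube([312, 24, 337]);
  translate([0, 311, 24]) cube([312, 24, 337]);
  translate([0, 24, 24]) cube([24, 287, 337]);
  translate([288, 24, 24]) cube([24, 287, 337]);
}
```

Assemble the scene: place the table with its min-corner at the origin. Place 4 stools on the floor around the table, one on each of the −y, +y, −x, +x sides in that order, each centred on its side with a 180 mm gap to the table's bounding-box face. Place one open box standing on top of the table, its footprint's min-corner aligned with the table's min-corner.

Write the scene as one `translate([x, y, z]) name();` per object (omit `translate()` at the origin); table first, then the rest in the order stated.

table();
translate([521, -488, 0]) stool();
translate([521, 694, 0]) stool();
translate([-430, 103, 0]) stool();
translate([1472, 103, 0]) stool();
translate([0, 0, 686]) open_box();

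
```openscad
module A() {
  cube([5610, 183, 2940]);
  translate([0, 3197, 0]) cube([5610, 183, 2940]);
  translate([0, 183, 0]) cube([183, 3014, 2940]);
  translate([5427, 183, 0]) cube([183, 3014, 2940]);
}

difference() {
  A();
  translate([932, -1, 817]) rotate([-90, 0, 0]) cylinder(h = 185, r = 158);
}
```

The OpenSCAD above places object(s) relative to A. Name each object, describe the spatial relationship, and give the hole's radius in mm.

The subtracted cylinder has r = 158 mm.

A is a house frame. The house frame has a circular hole through its front wall. The hole's radius is 158 mm.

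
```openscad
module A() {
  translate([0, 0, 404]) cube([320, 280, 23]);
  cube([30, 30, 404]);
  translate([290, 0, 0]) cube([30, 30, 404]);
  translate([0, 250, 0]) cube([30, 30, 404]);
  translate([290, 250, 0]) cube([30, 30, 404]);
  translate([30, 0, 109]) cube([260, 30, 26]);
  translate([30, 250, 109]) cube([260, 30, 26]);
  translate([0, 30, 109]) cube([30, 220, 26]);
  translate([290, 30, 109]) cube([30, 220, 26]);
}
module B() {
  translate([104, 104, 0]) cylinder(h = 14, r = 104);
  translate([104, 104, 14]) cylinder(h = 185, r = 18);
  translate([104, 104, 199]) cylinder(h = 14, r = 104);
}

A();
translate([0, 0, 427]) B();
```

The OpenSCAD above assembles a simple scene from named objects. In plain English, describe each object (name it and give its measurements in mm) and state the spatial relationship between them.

A is a four-legged stool. The seat is 320×280 mm, 23 mm thick, top at z = 427 mm. It stands on four square legs, each 30×30 mm in cross-section, from z = 0 to the seat underside, each flush with a corner of the seat. Four stretchers, 30 mm wide and 26 mm tall, connect adjacent legs with their undersides at z = 109 mm, each running between the inner faces of the legs it joins and aligned with the legs' outer faces on the other axis.

B is a spool: two coaxial disc flanges of radius 104 mm and thickness 14 mm, joined by a core cylinder of radius 18 mm and height 185 mm. The lower flange rests on z = 0 and the three cylinders share a vertical axis.

The spool is on top of the stool.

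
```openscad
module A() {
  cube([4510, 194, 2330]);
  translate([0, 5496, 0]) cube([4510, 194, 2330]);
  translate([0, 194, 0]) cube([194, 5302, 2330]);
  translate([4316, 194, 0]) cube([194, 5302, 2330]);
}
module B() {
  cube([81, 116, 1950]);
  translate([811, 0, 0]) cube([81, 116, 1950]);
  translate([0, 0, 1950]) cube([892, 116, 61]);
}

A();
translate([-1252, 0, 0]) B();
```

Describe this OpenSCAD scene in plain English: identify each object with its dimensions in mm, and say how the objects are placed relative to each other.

A is a box-shaped house frame (walls only): outside footprint 4510×5690 mm, wall height 2330 mm, wall thickness 194 mm. The two y-facing walls run the full x-width; the two x-facing walls fit between the inner faces of the y-facing walls.

B is a door frame. The clear opening is 730 mm wide and 1950 mm high. Two 81 mm wide jambs, 116 mm deep, stand either side of the opening from the floor to the top of the opening. A 61 mm thick head sits across the top of both jambs, spanning the full outside width of the frame.

The door frame is on the floor beside the house frame on its −x side.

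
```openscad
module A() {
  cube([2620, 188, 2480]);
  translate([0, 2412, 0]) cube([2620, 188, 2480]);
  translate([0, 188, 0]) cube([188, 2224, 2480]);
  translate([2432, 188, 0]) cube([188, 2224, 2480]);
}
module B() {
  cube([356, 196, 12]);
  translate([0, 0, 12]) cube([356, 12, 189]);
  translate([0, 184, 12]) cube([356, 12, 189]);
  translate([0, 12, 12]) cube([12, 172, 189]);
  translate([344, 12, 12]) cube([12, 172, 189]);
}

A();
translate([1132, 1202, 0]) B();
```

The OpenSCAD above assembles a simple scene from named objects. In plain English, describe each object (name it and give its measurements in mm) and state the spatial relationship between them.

A is the wall frame of a small rectangular building: four walls, each 2480 mm tall and 188 mm thick, enclosing a footprint 2620 mm (x) by 2600 mm (y) outside-to-outside, with no floor or roof. The front and back walls (the −y and +y sides) span the full width; the two side walls fit between them.

B is an open storage box with external size 356×196×201 mm and wall thickness 12 mm (the base is also 12 mm thick). The base covers the whole footprint; the four walls stand on the base, with the y-facing walls full-width and the x-facing walls fitting between their inner faces.

The open box sits inside the house frame, centred.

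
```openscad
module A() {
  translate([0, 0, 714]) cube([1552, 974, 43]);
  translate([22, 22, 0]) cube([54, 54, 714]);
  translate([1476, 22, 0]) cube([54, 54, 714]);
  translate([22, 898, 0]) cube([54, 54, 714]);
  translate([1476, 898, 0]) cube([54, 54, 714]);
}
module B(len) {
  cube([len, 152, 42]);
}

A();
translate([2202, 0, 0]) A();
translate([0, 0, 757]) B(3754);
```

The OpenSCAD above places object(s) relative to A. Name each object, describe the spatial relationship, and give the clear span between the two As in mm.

Second table starts at x = 2202; first ends at x = 1552; clear span = 2202 − 1552 = 650 mm.

A is a table. B is a beam. A beam spans the tops of two tables. The clear span between the two tables is 650 mm.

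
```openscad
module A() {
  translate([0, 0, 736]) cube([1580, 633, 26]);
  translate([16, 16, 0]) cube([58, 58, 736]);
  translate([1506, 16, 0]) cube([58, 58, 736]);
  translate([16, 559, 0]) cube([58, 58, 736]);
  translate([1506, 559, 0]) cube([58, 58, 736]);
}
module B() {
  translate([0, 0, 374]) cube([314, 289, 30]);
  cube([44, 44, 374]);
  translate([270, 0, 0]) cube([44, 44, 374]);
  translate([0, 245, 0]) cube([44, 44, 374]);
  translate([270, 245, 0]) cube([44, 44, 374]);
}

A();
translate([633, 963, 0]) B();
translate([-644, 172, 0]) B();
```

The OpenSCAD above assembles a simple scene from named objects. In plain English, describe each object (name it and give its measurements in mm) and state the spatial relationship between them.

A is a rectangular dining table. The top is 1580×633×26 mm with its upper surface at z = 762 mm. It stands on four 58×58 mm square legs, each inset 16 mm from the nearest pair of top edges, running from the floor to the underside of the top.

B is a four-legged stool. The seat is 314×289 mm, 30 mm thick, top at z = 404 mm. It stands on four square legs, each 44×44 mm in cross-section, from z = 0 to the seat underside, each flush with a corner of the seat.

Two stools sit around the table at the +y, −x sides.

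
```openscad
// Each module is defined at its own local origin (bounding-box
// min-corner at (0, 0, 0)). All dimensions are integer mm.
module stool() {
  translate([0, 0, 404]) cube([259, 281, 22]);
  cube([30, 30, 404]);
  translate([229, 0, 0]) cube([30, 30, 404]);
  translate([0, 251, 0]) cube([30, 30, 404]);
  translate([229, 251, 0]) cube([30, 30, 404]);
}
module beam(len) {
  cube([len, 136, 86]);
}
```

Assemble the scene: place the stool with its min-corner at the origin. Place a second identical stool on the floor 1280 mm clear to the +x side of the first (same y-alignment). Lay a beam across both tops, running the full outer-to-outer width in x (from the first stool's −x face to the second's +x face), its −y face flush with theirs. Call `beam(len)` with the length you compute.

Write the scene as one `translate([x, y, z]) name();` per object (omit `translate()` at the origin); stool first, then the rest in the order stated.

stool();
translate([1539, 0, 0]) stool();
translate([0, 0, 426]) beam(1798);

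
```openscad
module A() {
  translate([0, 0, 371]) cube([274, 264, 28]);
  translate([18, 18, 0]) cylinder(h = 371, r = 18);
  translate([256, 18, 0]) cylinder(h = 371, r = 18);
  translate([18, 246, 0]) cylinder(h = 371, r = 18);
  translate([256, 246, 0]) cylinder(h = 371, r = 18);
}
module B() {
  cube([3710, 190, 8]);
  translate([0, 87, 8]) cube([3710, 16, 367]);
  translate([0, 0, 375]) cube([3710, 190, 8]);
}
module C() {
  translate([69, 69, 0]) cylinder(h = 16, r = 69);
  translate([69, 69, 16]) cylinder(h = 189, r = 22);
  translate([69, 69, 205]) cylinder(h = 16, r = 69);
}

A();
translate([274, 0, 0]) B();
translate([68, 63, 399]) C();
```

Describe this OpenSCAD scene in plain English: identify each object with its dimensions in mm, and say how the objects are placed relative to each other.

A is a four-legged stool. The seat is a 274×264×28 mm slab whose top surface is at z = 399 mm; four round legs, each 36 mm in diameter, run from the floor (z = 0) to the underside of the seat, each leg's axis is inset half a diameter from the nearest pair of seat edges (so the leg's bounding box is flush with the corner).

B is an I-beam lying along x, 3710 mm long. Overall section height 383 mm. Two flanges 190 mm wide (y) and 8 mm thick, one on the floor and one at the top; a web 16 mm thick runs between them, centred on the flange width.

C is a spool: two coaxial disc flanges of radius 69 mm and thickness 16 mm, joined by a core cylinder of radius 22 mm and height 189 mm. The lower flange rests on z = 0 and the three cylinders share a vertical axis.

The I-beam is against the stool's +x side, with their −y faces flush. The spool is on top of the stool, centred.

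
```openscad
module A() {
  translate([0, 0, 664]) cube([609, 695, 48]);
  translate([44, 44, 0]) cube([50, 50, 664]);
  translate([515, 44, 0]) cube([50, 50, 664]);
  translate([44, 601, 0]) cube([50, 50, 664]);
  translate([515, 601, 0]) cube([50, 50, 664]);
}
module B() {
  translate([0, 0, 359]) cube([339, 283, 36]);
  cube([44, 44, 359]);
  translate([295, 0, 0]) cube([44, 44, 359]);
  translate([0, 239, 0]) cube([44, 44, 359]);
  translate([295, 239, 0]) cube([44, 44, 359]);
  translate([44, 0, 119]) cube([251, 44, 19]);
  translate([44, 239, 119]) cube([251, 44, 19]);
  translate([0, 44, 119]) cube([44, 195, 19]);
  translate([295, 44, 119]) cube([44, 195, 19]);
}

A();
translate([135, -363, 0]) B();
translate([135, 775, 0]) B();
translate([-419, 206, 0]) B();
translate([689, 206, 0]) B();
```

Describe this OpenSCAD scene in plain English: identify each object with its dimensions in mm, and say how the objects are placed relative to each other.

A is a table: top 609 mm (x) × 695 mm (y), 48 mm thick, upper face at z = 712 mm, on four 50×50 mm square legs, each inset 44 mm from the nearest pair of top edges, running from z = 0 to the bottom of the top.

B is a four-legged stool. The seat is a 339×283×36 mm slab whose top surface is at z = 395 mm; four square legs, each 44×44 mm in cross-section, run from the floor (z = 0) to the underside of the seat, each flush with a corner of the seat. Four stretchers, 44 mm wide and 19 mm tall, connect adjacent legs with their undersides at z = 119 mm, each running between the inner faces of the legs it joins and aligned with the legs' outer faces on the other axis.

Four stools sit around the table at the −y, +y, −x, +x sides.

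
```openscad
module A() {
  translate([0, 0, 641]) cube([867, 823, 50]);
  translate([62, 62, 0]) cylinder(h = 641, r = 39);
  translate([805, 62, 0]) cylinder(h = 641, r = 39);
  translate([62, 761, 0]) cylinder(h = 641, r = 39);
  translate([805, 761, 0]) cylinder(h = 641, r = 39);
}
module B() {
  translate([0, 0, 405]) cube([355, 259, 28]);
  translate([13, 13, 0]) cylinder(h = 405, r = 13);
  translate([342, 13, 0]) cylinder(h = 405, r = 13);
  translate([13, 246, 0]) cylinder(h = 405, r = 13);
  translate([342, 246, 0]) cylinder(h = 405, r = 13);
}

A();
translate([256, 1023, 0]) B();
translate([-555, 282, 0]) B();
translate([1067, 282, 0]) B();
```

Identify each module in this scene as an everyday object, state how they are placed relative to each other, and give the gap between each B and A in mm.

A is a table. B is a stool. Three stools sit around the table at the +y, −x, +x sides. The gap between each stool and the table is 200 mm.

Each stool's nearest face is 200 mm from the table's bounding box.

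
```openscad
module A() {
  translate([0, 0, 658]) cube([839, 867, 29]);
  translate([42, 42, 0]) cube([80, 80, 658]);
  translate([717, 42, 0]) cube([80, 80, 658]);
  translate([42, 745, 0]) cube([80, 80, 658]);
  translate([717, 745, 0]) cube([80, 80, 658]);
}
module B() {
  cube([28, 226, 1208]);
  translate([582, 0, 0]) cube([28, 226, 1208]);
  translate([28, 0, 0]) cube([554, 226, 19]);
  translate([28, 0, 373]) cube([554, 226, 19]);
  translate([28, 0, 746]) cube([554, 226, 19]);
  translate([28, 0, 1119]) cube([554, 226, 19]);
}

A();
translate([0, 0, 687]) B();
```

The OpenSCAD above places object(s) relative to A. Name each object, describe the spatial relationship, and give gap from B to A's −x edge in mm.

The bookshelf's min-x is at 0; the table's min-x is 0; gap = 0 mm.

A is a table. B is a bookshelf. The bookshelf is on top of the table. The gap from the bookshelf to the table's −x edge is 0 mm.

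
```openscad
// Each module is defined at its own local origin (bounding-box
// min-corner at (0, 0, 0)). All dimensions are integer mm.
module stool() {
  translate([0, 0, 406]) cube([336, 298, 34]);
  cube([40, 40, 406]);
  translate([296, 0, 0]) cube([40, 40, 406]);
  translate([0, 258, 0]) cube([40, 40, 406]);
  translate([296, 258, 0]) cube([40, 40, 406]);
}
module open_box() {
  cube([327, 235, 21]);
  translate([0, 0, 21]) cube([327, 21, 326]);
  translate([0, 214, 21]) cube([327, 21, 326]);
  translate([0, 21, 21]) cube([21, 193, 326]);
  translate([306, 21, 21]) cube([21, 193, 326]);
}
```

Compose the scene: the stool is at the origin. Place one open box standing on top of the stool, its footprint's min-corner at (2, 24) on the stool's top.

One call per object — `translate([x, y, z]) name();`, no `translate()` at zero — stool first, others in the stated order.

stool();
translate([2, 24, 440]) open_box();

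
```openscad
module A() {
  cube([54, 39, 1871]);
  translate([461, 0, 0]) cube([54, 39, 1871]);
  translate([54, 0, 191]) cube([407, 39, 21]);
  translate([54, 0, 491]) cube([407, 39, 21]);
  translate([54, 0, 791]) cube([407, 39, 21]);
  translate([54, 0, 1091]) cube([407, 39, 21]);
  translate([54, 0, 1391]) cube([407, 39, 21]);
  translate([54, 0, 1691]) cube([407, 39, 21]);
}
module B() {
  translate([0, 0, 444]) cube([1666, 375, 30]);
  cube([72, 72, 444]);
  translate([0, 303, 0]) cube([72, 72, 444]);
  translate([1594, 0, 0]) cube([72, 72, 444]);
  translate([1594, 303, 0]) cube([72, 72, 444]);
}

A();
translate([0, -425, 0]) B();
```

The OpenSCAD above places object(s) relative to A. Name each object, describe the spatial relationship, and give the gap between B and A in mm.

A is a ladder. B is a bench. The bench is on the floor beside the ladder on its −y side. The gap between the bench and the ladder is 50 mm.

The bench's nearest face is 50 mm from the ladder's −y face.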